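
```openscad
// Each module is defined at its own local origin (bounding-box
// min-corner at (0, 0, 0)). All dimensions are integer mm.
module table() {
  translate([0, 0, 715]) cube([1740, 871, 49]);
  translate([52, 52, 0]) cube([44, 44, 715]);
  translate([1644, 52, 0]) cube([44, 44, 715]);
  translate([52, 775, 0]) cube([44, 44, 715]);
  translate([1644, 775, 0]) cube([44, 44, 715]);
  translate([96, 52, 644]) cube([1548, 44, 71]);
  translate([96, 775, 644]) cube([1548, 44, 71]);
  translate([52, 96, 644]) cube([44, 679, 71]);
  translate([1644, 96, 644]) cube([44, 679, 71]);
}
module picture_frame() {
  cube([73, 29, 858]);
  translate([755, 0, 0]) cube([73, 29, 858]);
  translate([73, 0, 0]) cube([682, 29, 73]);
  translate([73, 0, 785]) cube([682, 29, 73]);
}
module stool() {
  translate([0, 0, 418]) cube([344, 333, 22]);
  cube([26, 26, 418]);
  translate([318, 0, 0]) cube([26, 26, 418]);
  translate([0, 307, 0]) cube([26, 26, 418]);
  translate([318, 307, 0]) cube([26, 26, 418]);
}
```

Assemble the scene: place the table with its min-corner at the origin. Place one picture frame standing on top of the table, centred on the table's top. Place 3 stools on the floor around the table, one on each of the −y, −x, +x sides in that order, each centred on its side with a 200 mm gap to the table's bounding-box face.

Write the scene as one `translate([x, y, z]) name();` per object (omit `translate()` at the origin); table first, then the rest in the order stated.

table();
translate([456, 421, 764]) picture_frame();
translate([698, -533, 0]) stool();
translate([-544, 269, 0]) stool();
translate([1940, 269, 0]) stool();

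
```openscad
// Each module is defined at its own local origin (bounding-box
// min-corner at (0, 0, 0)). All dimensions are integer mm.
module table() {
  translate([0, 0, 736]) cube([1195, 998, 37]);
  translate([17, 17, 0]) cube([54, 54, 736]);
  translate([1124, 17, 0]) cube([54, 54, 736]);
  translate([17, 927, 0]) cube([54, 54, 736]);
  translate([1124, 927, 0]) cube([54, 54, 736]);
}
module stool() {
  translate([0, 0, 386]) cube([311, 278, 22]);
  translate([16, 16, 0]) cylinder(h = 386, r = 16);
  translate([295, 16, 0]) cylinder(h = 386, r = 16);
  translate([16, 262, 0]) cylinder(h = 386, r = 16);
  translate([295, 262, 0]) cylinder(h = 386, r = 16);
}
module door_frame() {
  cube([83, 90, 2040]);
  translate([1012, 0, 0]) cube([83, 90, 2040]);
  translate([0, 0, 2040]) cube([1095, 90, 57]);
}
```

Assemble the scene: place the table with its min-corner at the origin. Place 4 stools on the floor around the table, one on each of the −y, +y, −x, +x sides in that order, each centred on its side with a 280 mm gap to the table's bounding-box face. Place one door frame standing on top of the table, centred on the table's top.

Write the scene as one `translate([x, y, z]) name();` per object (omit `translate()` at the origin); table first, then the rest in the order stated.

table();
translate([442, -558, 0]) stool();
translate([442, 1278, 0]) stool();
translate([-591, 360, 0]) stool();
translate([1475, 360, 0]) stool();
translate([50, 454, 773]) door_frame();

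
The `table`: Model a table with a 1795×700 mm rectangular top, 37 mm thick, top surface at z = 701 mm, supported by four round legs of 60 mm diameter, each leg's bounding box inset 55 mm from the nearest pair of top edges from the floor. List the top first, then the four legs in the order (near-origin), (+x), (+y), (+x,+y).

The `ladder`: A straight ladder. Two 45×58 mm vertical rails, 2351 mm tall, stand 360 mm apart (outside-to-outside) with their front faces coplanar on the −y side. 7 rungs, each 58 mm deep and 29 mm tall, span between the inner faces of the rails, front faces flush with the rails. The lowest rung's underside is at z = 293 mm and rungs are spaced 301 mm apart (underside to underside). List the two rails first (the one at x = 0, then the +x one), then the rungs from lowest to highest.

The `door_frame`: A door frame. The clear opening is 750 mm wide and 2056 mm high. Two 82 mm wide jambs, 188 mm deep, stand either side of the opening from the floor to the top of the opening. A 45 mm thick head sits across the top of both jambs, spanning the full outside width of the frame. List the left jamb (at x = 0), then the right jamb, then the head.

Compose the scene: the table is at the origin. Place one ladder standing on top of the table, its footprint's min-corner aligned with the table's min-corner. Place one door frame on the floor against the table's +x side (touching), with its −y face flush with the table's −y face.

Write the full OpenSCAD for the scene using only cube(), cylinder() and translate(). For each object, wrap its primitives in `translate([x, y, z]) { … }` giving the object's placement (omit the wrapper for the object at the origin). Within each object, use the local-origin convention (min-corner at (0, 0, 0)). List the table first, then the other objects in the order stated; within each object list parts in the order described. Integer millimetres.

translate([0, 0, 664]) cube([1795, 700, 37]);
translate([85, 85, 0]) cylinder(h = 664, r = 30);
translate([1710, 85, 0]) cylinder(h = 664, r = 30);
translate([85, 615, 0]) cylinder(h = 664, r = 30);
translate([1710, 615, 0]) cylinder(h = 664, r = 30);
translate([0, 0, 701]) {
  cube([45, 58, 2351]);
  translate([315, 0, 0]) cube([45, 58, 2351]);
  translate([45, 0, 293]) cube([270, 58, 29]);
  translate([45, 0, 594]) cube([270, 58, 29]);
  translate([45, 0, 895]) cube([270, 58, 29]);
  translate([45, 0, 1196]) cube([270, 58, 29]);
  translate([45, 0, 1497]) cube([270, 58, 29]);
  translate([45, 0, 1798]) cube([270, 58, 29]);
  translate([45, 0, 2099]) cube([270, 58, 29]);
}
translate([1795, 0, 0]) {
  cube([82, 188, 2056]);
  translate([832, 0, 0]) cube([82, 188, 2056]);
  translate([0, 0, 2056]) cube([914, 188, 45]);
}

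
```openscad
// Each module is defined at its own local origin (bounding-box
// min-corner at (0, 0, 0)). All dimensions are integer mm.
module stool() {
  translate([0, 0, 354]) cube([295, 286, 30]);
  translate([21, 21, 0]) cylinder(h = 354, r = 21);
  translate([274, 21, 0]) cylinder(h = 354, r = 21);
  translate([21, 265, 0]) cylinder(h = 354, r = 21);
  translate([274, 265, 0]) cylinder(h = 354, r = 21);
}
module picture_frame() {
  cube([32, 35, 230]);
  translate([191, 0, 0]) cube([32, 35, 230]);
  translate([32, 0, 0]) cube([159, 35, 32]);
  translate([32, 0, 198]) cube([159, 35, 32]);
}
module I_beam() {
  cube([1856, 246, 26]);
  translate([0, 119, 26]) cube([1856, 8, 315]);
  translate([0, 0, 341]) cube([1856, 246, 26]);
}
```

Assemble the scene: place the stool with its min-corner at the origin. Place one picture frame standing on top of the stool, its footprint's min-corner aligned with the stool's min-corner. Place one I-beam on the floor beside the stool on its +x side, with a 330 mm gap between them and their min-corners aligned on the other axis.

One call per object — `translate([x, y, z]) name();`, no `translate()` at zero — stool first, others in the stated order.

stool();
translate([0, 0, 384]) picture_frame();
translate([625, 0, 0]) I_beam();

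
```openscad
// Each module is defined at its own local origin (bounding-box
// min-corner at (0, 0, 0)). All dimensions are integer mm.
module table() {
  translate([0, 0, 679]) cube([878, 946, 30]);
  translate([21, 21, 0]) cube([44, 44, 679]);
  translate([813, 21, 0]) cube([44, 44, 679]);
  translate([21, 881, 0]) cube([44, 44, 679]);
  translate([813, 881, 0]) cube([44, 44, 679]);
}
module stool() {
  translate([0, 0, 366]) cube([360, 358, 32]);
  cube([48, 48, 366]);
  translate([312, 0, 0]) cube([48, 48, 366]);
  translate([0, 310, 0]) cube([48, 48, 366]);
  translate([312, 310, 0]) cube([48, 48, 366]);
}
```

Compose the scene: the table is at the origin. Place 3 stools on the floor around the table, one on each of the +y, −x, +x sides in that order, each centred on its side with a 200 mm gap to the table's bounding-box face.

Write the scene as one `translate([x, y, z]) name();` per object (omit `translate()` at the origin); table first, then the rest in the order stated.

table();
translate([259, 1146, 0]) stool();
translate([-560, 294, 0]) stool();
translate([1078, 294, 0]) stool();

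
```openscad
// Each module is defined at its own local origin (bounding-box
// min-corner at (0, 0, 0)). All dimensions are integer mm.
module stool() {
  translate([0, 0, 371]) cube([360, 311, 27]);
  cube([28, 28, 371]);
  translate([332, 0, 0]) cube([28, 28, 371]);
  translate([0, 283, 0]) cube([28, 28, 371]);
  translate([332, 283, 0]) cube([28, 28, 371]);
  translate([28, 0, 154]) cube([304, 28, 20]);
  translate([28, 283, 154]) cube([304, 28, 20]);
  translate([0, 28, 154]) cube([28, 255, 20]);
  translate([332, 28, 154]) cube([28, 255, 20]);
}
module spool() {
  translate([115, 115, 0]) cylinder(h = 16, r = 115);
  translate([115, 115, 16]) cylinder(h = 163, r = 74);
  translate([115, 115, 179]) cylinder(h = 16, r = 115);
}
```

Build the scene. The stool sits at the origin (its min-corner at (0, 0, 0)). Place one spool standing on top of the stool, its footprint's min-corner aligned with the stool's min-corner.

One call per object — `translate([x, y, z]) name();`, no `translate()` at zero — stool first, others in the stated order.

stool();
translate([0, 0, 398]) spool();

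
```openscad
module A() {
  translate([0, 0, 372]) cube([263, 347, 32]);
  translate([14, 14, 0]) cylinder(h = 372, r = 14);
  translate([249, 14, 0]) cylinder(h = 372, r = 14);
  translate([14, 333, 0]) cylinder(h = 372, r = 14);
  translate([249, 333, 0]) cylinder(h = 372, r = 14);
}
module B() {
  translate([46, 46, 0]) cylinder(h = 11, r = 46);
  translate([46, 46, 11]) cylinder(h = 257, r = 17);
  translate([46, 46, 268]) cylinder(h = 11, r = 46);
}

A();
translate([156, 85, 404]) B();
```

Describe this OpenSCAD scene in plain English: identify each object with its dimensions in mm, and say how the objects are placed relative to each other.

A is a four-legged stool. The seat is 263×347 mm, 32 mm thick, top at z = 404 mm. It stands on four round legs, each 28 mm in diameter, from z = 0 to the seat underside, each leg's axis is inset half a diameter from the nearest pair of seat edges (so the leg's bounding box is flush with the corner).

B is a spool: two coaxial disc flanges of radius 46 mm and thickness 11 mm, joined by a core cylinder of radius 17 mm and height 257 mm. The lower flange rests on z = 0 and the three cylinders share a vertical axis.

The spool is on top of the stool.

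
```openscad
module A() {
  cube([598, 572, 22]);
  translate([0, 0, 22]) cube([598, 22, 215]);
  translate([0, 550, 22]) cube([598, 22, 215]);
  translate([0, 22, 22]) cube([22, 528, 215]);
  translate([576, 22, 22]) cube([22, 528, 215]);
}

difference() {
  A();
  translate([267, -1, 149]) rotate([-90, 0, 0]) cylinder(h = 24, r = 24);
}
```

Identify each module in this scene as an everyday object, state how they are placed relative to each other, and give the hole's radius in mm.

A is an open box. The open box has a circular hole through its front wall. The hole's radius is 24 mm.

The subtracted cylinder has r = 24 mm.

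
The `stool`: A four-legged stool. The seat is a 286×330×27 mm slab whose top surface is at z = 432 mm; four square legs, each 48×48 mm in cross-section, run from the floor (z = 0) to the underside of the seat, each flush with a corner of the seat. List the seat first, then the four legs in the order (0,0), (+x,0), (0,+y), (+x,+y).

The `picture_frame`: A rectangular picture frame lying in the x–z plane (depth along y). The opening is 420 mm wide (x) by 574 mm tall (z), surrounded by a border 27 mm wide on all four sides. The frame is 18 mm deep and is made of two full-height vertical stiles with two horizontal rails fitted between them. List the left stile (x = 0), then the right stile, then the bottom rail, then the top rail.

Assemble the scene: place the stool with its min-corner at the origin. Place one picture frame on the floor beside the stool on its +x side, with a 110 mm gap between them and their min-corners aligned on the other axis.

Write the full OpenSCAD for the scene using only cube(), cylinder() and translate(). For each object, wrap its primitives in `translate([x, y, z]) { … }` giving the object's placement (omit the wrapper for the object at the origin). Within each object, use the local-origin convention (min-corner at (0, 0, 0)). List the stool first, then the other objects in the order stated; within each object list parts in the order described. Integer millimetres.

translate([0, 0, 405]) cube([286, 330, 27]);
cube([48, 48, 405]);
translate([238, 0, 0]) cube([48, 48, 405]);
translate([0, 282, 0]) cube([48, 48, 405]);
translate([238, 282, 0]) cube([48, 48, 405]);
translate([396, 0, 0]) {
  cube([27, 18, 628]);
  translate([447, 0, 0]) cube([27, 18, 628]);
  translate([27, 0, 0]) cube([420, 18, 27]);
  translate([27, 0, 601]) cube([420, 18, 27]);
}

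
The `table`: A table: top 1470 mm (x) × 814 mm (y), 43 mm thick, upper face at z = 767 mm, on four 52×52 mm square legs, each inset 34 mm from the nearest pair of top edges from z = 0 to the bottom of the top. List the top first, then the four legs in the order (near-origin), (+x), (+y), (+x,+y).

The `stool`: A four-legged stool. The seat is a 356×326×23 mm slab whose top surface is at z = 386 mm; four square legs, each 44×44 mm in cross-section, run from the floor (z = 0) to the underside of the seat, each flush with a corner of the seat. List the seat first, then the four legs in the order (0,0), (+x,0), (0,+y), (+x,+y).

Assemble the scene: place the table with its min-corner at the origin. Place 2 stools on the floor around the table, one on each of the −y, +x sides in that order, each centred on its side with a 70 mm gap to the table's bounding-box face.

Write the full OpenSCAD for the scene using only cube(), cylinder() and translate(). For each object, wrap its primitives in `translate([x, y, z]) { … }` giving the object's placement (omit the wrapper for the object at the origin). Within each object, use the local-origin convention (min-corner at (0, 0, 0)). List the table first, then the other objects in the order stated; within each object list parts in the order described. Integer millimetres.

translate([0, 0, 724]) cube([1470, 814, 43]);
translate([34, 34, 0]) cube([52, 52, 724]);
translate([1384, 34, 0]) cube([52, 52, 724]);
translate([34, 728, 0]) cube([52, 52, 724]);
translate([1384, 728, 0]) cube([52, 52, 724]);
translate([557, -396, 0]) {
  translate([0, 0, 363]) cube([356, 326, 23]);
  cube([44, 44, 363]);
  translate([312, 0, 0]) cube([44, 44, 363]);
  translate([0, 282, 0]) cube([44, 44, 363]);
  translate([312, 282, 0]) cube([44, 44, 363]);
}
translate([1540, 244, 0]) {
  translate([0, 0, 363]) cube([356, 326, 23]);
  cube([44, 44, 363]);
  translate([312, 0, 0]) cube([44, 44, 363]);
  translate([0, 282, 0]) cube([44, 44, 363]);
  translate([312, 282, 0]) cube([44, 44, 363]);
}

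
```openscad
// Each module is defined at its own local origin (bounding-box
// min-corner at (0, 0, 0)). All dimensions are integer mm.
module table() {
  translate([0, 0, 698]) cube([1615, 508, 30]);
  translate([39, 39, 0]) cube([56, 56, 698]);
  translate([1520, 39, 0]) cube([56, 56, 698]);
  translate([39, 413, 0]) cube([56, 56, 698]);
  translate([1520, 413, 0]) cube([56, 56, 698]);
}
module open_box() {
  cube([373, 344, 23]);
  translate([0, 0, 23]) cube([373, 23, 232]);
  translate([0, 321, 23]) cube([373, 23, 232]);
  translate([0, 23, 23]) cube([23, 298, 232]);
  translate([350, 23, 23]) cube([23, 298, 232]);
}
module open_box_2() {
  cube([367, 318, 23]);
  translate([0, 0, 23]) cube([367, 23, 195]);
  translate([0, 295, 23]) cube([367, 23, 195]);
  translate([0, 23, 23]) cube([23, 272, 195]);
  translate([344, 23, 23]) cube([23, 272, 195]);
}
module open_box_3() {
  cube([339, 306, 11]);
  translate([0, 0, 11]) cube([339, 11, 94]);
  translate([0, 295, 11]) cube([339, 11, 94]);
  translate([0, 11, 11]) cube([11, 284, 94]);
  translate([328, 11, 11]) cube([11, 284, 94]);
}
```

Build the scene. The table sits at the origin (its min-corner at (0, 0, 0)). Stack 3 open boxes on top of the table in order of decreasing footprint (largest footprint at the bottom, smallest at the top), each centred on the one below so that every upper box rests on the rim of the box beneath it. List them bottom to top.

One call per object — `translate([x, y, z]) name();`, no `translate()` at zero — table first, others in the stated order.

table();
translate([621, 82, 728]) open_box();
translate([624, 95, 983]) open_box_2();
translate([638, 101, 1201]) open_box_3();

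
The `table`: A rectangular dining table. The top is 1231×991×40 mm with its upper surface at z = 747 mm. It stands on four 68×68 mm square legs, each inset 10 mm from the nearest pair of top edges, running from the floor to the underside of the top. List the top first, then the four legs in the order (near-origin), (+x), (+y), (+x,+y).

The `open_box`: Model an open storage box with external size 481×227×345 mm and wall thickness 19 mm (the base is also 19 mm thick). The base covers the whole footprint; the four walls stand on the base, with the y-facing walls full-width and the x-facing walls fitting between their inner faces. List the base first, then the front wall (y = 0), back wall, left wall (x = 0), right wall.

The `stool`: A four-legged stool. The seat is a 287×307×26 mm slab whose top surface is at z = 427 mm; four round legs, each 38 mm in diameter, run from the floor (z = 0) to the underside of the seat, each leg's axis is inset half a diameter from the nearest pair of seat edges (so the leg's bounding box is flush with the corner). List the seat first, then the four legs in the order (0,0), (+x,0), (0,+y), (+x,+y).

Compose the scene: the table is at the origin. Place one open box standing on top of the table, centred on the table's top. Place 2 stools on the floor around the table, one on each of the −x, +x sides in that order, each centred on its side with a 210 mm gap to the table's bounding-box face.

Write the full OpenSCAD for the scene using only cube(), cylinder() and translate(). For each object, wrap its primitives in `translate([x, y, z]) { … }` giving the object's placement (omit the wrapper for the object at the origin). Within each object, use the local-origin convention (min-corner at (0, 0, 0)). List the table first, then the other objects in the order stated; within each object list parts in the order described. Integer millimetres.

translate([0, 0, 707]) cube([1231, 991, 40]);
translate([10, 10, 0]) cube([68, 68, 707]);
translate([1153, 10, 0]) cube([68, 68, 707]);
translate([10, 913, 0]) cube([68, 68, 707]);
translate([1153, 913, 0]) cube([68, 68, 707]);
translate([375, 382, 747]) {
  cube([481, 227, 19]);
  translate([0, 0, 19]) cube([481, 19, 326]);
  translate([0, 208, 19]) cube([481, 19, 326]);
  translate([0, 19, 19]) cube([19, 189, 326]);
  translate([462, 19, 19]) cube([19, 189, 326]);
}
translate([-497, 342, 0]) {
  translate([0, 0, 401]) cube([287, 307, 26]);
  translate([19, 19, 0]) cylinder(h = 401, r = 19);
  translate([268, 19, 0]) cylinder(h = 401, r = 19);
  translate([19, 288, 0]) cylinder(h = 401, r = 19);
  translate([268, 288, 0]) cylinder(h = 401, r = 19);
}
translate([1441, 342, 0]) {
  translate([0, 0, 401]) cube([287, 307, 26]);
  translate([19, 19, 0]) cylinder(h = 401, r = 19);
  translate([268, 19, 0]) cylinder(h = 401, r = 19);
  translate([19, 288, 0]) cylinder(h = 401, r = 19);
  translate([268, 288, 0]) cylinder(h = 401, r = 19);
}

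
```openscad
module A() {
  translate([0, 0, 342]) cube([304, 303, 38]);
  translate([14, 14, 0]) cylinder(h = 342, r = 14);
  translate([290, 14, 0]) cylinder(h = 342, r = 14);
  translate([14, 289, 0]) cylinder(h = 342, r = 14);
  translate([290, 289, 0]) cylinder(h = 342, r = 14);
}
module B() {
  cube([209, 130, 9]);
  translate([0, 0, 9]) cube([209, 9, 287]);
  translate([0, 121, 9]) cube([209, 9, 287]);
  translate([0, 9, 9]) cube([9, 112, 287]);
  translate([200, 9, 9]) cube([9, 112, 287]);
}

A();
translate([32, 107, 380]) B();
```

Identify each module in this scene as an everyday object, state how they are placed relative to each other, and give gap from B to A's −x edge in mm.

A is a stool. B is an open box. The open box is on top of the stool. The gap from the open box to the stool's −x edge is 32 mm.

The open box's min-x is at 32; the stool's min-x is 0; gap = 32 mm.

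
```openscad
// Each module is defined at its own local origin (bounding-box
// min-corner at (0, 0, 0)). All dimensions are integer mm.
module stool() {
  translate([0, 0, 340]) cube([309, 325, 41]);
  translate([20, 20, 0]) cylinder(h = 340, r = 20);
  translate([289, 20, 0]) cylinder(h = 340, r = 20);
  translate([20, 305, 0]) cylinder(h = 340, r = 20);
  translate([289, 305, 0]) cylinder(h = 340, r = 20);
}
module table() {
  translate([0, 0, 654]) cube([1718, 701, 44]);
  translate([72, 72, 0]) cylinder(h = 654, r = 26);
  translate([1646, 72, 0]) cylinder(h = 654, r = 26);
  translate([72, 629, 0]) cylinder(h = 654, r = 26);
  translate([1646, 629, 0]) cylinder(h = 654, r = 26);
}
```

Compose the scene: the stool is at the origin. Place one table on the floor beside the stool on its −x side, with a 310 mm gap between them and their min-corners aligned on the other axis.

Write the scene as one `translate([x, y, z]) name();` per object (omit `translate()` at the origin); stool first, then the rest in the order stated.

stool();
translate([-2028, 0, 0]) table();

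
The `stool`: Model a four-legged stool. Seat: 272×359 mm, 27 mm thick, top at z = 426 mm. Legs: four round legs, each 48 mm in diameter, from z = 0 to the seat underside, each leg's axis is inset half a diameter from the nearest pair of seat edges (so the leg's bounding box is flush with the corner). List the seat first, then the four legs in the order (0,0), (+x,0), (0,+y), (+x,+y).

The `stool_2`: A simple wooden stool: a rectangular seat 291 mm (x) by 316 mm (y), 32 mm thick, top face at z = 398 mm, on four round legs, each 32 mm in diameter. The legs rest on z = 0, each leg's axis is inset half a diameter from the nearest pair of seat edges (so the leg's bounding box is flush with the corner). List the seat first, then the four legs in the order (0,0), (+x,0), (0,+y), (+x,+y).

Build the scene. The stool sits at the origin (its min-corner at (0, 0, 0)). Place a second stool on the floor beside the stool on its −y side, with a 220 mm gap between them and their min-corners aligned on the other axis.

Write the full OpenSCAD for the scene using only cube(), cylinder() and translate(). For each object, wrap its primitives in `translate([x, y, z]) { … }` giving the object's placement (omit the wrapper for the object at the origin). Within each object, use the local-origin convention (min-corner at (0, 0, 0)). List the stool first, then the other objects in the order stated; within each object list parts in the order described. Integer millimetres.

translate([0, 0, 399]) cube([272, 359, 27]);
translate([24, 24, 0]) cylinder(h = 399, r = 24);
translate([248, 24, 0]) cylinder(h = 399, r = 24);
translate([24, 335, 0]) cylinder(h = 399, r = 24);
translate([248, 335, 0]) cylinder(h = 399, r = 24);
translate([0, -536, 0]) {
  translate([0, 0, 366]) cube([291, 316, 32]);
  translate([16, 16, 0]) cylinder(h = 366, r = 16);
  translate([275, 16, 0]) cylinder(h = 366, r = 16);
  translate([16, 300, 0]) cylinder(h = 366, r = 16);
  translate([275, 300, 0]) cylinder(h = 366, r = 16);
}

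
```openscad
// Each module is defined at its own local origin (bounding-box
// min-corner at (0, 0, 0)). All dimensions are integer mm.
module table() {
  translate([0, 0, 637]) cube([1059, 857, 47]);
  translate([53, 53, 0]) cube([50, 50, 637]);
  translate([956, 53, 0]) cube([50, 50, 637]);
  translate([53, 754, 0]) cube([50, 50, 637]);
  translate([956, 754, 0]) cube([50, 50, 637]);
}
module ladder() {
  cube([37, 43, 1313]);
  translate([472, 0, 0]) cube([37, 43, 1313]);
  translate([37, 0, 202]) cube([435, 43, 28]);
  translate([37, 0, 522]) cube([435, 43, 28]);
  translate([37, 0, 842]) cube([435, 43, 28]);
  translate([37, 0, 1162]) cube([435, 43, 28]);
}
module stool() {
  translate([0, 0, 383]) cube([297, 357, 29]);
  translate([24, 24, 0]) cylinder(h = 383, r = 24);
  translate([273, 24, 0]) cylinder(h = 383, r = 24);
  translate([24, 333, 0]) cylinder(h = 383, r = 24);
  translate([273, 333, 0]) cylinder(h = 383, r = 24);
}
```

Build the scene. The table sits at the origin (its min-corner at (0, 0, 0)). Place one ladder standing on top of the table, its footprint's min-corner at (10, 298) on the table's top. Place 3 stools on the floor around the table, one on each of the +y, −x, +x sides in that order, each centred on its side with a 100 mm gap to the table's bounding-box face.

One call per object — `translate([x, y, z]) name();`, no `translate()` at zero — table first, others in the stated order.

table();
translate([10, 298, 684]) ladder();
translate([381, 957, 0]) stool();
translate([-397, 250, 0]) stool();
translate([1159, 250, 0]) stool();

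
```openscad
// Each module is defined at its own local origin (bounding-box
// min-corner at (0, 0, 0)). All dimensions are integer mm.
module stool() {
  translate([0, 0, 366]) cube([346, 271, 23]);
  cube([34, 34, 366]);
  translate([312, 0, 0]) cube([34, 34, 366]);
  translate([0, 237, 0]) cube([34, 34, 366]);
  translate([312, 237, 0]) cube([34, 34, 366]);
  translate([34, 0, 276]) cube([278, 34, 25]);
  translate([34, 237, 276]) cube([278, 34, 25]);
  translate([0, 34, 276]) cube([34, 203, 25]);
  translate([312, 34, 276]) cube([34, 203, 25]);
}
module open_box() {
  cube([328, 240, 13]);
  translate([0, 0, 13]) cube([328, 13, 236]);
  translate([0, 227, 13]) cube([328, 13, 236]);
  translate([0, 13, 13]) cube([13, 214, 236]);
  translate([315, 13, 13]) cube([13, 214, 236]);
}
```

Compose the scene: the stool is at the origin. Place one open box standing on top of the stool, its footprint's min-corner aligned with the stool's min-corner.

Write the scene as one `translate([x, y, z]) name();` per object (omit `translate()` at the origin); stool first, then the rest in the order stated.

stool();
translate([0, 0, 389]) open_box();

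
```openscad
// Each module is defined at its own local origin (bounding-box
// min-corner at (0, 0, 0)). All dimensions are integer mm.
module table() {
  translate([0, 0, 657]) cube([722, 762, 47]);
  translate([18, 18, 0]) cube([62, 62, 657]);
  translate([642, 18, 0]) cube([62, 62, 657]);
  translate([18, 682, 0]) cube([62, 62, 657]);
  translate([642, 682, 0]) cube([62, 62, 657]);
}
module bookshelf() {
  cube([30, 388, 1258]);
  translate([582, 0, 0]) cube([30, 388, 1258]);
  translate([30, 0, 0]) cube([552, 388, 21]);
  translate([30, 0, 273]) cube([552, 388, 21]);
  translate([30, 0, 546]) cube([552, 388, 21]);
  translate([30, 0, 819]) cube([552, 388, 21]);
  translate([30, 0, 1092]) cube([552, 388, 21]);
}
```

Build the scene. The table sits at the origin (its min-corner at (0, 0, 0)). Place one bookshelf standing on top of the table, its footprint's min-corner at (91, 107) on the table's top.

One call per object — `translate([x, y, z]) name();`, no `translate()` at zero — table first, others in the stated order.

table();
translate([91, 107, 704]) bookshelf();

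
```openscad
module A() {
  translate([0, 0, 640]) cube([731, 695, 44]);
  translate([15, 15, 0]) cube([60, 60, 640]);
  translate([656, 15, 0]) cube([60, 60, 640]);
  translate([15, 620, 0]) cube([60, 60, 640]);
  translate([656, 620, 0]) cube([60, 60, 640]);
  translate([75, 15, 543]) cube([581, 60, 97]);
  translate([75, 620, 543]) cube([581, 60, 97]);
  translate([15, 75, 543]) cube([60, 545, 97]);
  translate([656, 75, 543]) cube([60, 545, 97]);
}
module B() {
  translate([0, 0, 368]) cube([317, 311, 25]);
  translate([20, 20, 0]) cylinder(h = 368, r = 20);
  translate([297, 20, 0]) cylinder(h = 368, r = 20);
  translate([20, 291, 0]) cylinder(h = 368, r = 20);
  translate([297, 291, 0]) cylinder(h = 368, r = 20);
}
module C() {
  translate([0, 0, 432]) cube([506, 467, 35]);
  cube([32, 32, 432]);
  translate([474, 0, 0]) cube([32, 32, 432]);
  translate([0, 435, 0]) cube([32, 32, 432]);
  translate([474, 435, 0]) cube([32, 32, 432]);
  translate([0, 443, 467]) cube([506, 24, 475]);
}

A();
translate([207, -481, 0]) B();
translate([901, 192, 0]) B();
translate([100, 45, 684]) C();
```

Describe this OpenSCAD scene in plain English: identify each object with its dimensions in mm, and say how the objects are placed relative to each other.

A is a table: top 731 mm (x) × 695 mm (y), 44 mm thick, upper face at z = 684 mm, on four 60×60 mm square legs, each inset 15 mm from the nearest pair of top edges, running from z = 0 to the bottom of the top. Four apron rails, 60 mm thick and 97 mm tall, run between adjacent legs with their top edges flush with the underside of the top and their outer faces flush with the legs' outer faces.

B is a four-legged stool. The seat is a 317×311×25 mm slab whose top surface is at z = 393 mm; four round legs, each 40 mm in diameter, run from the floor (z = 0) to the underside of the seat, each leg's axis is inset half a diameter from the nearest pair of seat edges (so the leg's bounding box is flush with the corner).

C is a chair: 506×467 mm seat, 35 mm thick, top at z = 467 mm, on four 32 mm square corner legs flush with the seat edges. A 24 mm thick backrest slab spans the full seat width, extending 475 mm above the seat top, its back face flush with the seat's +y edge.

Two stools sit around the table at the −y, +x sides. The chair is on top of the table.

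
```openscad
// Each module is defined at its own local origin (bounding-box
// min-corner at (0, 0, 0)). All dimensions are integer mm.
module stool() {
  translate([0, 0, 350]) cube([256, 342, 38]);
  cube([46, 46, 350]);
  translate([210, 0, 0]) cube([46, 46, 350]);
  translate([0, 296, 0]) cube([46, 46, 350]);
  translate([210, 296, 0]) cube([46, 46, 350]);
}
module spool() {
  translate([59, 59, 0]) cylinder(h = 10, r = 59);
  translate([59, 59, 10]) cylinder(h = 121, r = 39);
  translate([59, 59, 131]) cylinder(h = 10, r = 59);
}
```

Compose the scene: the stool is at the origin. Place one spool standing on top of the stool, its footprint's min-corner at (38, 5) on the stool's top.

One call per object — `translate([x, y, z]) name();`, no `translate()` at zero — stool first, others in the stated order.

stool();
translate([38, 5, 388]) spool();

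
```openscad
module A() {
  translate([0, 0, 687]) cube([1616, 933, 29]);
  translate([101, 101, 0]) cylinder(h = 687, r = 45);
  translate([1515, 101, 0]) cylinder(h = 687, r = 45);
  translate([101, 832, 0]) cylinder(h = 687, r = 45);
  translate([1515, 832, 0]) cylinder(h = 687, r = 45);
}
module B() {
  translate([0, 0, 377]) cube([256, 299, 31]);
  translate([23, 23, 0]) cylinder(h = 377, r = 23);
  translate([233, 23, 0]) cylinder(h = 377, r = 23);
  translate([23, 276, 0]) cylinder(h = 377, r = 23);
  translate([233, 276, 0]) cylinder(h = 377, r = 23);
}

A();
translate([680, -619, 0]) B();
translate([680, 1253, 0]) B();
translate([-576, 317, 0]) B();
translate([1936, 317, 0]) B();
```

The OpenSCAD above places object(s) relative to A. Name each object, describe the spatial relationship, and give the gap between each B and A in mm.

Each stool's nearest face is 320 mm from the table's bounding box.

A is a table. B is a stool. Four stools sit around the table at the −y, +y, −x, +x sides. The gap between each stool and the table is 320 mm.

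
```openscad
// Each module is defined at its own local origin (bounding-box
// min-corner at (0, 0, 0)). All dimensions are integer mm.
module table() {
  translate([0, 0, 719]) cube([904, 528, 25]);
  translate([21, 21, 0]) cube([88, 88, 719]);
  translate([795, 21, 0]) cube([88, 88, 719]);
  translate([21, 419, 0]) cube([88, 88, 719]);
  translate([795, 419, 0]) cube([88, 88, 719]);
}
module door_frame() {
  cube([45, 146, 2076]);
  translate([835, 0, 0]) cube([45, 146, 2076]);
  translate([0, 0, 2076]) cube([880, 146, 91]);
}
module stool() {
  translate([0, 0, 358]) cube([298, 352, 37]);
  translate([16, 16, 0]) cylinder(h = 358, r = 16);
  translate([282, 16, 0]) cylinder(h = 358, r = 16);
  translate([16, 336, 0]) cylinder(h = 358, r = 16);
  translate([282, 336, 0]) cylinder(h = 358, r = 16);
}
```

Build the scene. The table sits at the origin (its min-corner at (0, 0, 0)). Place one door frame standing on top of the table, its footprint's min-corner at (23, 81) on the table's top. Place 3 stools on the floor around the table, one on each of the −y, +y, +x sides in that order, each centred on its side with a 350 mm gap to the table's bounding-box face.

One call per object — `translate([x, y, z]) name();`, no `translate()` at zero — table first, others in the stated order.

table();
translate([23, 81, 744]) door_frame();
translate([303, -702, 0]) stool();
translate([303, 878, 0]) stool();
translate([1254, 88, 0]) stool();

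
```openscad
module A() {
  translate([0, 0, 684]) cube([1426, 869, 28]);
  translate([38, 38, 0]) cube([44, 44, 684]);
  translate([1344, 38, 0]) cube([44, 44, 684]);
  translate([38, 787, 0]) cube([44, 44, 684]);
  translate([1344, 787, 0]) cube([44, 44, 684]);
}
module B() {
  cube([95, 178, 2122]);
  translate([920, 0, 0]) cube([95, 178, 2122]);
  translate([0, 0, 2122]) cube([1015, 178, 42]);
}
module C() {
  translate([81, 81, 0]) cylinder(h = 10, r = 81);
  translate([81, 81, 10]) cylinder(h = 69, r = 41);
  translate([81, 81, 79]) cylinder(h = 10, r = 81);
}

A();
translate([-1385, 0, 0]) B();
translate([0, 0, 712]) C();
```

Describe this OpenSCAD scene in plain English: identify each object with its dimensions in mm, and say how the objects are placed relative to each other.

A is a table: top 1426 mm (x) × 869 mm (y), 28 mm thick, upper face at z = 712 mm, on four 44×44 mm square legs, each inset 38 mm from the nearest pair of top edges, running from z = 0 to the bottom of the top.

B is a door frame. The clear opening is 825 mm wide and 2122 mm high. Two 95 mm wide jambs, 178 mm deep, stand either side of the opening from the floor to the top of the opening. A 42 mm thick head sits across the top of both jambs, spanning the full outside width of the frame.

C is a spool: two coaxial disc flanges of radius 81 mm and thickness 10 mm, joined by a core cylinder of radius 41 mm and height 69 mm. The lower flange rests on z = 0 and the three cylinders share a vertical axis.

The door frame is on the floor beside the table on its −x side. The spool is on top of the table.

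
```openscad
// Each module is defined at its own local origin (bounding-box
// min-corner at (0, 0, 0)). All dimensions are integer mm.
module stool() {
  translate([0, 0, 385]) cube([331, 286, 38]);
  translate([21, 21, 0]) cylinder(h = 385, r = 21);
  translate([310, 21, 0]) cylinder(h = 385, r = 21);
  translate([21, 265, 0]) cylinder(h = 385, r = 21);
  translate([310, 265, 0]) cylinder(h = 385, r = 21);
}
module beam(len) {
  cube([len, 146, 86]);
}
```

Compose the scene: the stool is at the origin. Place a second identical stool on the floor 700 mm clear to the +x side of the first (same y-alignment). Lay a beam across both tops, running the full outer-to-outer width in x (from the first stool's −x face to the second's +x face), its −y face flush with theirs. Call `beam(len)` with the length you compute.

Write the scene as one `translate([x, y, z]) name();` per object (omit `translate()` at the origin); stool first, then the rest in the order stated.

stool();
translate([1031, 0, 0]) stool();
translate([0, 0, 423]) beam(1362);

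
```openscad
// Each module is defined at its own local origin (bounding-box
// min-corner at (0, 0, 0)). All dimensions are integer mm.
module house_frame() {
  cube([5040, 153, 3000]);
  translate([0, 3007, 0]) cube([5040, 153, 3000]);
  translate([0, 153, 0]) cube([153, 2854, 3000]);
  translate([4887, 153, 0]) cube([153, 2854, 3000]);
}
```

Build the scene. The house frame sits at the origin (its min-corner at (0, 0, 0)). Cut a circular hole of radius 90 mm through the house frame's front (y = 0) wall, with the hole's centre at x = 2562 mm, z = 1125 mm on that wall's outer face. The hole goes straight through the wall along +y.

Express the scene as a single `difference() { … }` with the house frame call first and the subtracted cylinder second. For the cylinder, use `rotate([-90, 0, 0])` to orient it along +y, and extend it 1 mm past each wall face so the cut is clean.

difference() {
  house_frame();
  translate([2562, -1, 1125]) rotate([-90, 0, 0]) cylinder(h = 155, r = 90);
}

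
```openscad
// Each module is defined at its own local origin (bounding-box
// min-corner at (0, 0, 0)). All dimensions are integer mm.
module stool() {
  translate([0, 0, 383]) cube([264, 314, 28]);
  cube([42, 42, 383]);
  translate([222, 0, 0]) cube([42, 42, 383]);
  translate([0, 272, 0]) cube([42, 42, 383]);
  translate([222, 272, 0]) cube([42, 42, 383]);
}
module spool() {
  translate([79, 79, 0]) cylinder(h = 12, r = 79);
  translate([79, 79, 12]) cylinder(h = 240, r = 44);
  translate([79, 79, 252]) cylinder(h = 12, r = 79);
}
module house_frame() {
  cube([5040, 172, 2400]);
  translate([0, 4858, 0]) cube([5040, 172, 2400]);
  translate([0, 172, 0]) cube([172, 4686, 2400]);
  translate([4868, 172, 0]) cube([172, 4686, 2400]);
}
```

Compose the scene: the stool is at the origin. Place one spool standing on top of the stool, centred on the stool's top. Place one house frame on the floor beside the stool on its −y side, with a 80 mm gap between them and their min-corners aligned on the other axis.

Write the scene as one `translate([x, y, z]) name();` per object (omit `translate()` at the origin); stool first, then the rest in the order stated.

stool();
translate([53, 78, 411]) spool();
translate([0, -5110, 0]) house_frame();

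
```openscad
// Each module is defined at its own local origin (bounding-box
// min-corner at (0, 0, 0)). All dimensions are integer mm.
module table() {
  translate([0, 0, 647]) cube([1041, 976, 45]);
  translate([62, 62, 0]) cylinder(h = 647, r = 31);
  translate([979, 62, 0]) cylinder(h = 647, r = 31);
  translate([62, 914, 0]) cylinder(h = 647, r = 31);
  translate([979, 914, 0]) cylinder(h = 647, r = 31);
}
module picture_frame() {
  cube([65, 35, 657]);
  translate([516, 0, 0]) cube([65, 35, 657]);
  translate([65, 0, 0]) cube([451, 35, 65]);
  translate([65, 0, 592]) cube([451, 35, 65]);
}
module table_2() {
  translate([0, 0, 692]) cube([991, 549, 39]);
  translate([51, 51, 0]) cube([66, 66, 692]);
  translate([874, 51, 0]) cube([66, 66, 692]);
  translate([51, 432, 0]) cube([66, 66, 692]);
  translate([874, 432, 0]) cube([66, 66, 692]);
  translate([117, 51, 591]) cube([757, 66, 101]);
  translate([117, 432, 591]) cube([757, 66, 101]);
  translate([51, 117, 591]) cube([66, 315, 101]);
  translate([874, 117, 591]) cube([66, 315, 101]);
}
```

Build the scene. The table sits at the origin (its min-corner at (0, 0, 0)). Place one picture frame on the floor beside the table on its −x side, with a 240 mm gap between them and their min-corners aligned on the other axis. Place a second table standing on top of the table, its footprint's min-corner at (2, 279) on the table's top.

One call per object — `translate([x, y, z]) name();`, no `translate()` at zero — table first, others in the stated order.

table();
translate([-821, 0, 0]) picture_frame();
translate([2, 279, 692]) table_2();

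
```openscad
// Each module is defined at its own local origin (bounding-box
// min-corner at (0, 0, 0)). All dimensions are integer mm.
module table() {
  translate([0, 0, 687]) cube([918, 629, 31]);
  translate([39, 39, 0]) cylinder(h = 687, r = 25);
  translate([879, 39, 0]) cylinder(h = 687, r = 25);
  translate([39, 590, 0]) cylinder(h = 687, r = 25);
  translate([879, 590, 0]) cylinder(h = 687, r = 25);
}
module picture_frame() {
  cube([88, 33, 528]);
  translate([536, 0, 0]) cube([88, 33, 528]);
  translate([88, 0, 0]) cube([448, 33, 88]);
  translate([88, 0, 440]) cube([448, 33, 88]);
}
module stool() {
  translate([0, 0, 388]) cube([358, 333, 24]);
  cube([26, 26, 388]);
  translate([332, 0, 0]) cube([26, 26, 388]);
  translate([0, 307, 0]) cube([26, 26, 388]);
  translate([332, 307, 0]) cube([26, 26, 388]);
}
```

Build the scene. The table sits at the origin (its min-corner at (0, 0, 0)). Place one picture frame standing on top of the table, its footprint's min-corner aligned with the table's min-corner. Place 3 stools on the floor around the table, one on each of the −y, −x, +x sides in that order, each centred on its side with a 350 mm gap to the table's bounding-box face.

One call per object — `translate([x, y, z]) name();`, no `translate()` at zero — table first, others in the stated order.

table();
translate([0, 0, 718]) picture_frame();
translate([280, -683, 0]) stool();
translate([-708, 148, 0]) stool();
translate([1268, 148, 0]) stool();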